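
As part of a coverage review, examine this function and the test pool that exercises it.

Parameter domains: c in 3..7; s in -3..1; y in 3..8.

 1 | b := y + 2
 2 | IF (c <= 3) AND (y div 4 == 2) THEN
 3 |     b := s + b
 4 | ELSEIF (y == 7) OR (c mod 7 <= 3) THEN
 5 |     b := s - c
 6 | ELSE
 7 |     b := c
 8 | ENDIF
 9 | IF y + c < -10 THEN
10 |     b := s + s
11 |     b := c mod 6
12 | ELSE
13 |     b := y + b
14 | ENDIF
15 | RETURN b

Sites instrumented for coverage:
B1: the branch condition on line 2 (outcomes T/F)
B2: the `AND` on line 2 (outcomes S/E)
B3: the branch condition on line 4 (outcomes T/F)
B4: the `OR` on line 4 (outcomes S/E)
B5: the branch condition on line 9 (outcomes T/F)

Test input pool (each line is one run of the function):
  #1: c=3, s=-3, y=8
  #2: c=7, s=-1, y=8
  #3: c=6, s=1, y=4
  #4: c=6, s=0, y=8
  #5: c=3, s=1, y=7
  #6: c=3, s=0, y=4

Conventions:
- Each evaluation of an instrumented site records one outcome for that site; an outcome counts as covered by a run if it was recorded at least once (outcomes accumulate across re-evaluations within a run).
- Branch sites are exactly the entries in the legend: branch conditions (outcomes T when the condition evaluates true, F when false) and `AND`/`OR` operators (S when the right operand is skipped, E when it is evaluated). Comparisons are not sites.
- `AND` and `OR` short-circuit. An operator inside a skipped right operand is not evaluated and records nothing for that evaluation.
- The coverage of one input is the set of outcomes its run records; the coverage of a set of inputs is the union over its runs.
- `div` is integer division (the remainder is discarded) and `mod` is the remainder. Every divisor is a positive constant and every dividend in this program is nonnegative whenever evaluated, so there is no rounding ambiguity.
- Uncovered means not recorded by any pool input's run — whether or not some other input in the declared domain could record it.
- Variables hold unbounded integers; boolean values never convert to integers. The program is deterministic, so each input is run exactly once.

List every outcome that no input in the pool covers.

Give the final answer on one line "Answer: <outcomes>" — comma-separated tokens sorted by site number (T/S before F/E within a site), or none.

input #1 (c=3, s=-3, y=8): covers B1=T, B2=E, B5=F
input #2 (c=7, s=-1, y=8): covers B1=F, B2=S, B3=T, B4=E, B5=F
input #3 (c=6, s=1, y=4): covers B1=F, B2=S, B3=F, B4=E, B5=F
input #4 (c=6, s=0, y=8): covers B1=F, B2=S, B3=F, B4=E, B5=F
input #5 (c=3, s=1, y=7): covers B1=F, B2=E, B3=T, B4=S, B5=F
input #6 (c=3, s=0, y=4): covers B1=F, B2=E, B3=T, B4=E, B5=F
union over the pool: B1=T, B1=F, B2=S, B2=E, B3=T, B3=F, B4=S, B4=E, B5=F
uncovered (1 of 10): B5=T

Answer: B5=T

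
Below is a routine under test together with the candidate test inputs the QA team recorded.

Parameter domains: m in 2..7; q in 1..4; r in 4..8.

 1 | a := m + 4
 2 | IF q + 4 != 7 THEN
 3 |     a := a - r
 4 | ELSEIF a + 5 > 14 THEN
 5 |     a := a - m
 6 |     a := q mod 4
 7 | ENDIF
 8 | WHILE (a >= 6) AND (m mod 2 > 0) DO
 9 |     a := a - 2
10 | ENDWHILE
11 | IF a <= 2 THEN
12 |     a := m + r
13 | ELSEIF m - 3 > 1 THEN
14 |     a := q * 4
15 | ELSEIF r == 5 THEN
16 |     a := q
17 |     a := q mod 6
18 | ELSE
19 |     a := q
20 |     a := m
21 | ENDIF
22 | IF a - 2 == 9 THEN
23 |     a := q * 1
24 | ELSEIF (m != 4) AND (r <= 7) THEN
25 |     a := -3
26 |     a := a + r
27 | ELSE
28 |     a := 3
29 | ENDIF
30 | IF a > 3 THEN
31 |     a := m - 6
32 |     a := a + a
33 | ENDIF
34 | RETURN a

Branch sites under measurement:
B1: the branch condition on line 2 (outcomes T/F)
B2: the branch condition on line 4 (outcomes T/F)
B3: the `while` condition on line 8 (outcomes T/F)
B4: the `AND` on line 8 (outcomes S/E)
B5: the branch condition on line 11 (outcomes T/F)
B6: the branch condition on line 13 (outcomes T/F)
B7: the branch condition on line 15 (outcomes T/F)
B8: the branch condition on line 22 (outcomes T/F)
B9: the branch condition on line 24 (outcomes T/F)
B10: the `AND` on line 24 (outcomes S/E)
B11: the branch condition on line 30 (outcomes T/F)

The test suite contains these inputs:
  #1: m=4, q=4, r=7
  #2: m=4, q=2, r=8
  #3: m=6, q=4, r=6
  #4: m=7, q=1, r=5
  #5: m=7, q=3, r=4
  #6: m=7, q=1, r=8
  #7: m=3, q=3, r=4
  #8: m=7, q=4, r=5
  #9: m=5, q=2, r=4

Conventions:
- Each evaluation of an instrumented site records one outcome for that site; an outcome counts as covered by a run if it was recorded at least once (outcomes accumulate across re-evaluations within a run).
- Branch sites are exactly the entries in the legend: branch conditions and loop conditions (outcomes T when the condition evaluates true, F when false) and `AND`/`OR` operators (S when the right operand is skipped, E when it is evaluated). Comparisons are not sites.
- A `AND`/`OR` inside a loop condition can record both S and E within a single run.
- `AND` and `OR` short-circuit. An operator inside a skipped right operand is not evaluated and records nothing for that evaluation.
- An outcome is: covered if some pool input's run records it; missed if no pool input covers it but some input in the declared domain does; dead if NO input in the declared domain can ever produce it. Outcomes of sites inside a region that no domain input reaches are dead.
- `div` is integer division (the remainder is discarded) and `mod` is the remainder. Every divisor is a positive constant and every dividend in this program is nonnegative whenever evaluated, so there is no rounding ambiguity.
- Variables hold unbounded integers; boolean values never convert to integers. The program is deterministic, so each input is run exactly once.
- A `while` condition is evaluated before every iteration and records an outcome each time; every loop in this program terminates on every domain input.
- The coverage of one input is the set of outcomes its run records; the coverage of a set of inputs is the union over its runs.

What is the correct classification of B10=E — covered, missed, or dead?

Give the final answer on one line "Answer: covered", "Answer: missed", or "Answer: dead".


B10=E is recorded by pool input(s) 3, 4, 5, 6, 7, 8, 9 -> covered
Answer: covered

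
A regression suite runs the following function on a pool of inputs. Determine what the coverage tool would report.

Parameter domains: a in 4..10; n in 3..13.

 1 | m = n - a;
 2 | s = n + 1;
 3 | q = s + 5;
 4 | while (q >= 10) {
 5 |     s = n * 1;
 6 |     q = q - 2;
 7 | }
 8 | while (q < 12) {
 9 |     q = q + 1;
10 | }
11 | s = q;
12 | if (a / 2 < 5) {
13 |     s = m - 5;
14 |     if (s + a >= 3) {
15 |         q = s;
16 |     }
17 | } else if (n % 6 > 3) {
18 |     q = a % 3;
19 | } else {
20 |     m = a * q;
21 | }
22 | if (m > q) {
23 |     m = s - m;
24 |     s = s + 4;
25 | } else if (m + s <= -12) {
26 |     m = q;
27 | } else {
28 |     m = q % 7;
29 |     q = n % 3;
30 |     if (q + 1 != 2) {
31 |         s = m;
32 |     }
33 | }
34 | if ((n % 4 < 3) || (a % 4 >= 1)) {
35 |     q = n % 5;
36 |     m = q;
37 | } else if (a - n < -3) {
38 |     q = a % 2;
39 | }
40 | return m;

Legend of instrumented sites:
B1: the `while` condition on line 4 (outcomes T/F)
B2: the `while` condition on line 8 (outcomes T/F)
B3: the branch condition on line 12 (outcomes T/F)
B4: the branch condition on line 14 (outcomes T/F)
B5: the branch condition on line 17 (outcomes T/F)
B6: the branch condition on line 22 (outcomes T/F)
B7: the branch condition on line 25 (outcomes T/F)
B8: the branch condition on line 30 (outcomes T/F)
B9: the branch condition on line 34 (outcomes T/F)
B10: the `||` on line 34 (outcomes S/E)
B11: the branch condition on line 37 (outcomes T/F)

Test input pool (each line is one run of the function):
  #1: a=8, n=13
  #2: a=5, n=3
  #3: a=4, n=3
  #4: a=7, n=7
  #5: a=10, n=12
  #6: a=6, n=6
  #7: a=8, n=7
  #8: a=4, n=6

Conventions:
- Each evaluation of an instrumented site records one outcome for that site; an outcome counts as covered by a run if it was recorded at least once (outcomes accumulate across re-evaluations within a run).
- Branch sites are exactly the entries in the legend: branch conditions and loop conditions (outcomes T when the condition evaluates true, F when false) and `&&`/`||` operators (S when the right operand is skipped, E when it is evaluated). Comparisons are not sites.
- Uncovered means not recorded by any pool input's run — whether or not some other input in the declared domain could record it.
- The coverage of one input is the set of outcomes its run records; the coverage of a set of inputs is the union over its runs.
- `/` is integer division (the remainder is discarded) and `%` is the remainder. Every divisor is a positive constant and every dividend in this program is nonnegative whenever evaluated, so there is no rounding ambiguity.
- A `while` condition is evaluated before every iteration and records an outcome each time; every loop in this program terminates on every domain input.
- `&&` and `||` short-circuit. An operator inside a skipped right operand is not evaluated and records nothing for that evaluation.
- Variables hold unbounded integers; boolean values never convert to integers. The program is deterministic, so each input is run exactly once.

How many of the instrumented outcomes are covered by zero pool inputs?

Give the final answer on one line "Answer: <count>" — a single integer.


run #1 (a=8, n=13) records B1=T, B1=F, B2=T, B2=F, B3=T, B4=T, B6=T, B9=T, B10=S
run #2 (a=5, n=3) records B1=F, B2=T, B2=F, B3=T, B4=F, B6=F, B7=F, B8=T, B9=T, B10=E
run #3 (a=4, n=3) records B1=F, B2=T, B2=F, B3=T, B4=F, B6=F, B7=F, B8=T, B9=F, B10=E, B11=F
run #4 (a=7, n=7) records B1=T, B1=F, B2=T, B2=F, B3=T, B4=F, B6=F, B7=F, B8=F, B9=T, B10=E
run #5 (a=10, n=12) records B1=T, B1=F, B2=T, B2=F, B3=F, B5=F, B6=T, B9=T, B10=S
run #6 (a=6, n=6) records B1=T, B1=F, B2=T, B2=F, B3=T, B4=F, B6=F, B7=F, B8=T, B9=T, B10=S
run #7 (a=8, n=7) records B1=T, B1=F, B2=T, B2=F, B3=T, B4=F, B6=F, B7=F, B8=F, B9=F, B10=E, B11=F
run #8 (a=4, n=6) records B1=T, B1=F, B2=T, B2=F, B3=T, B4=F, B6=F, B7=F, B8=T, B9=T, B10=S
union over the pool: B1=T, B1=F, B2=T, B2=F, B3=T, B3=F, B4=T, B4=F, B5=F, B6=T, B6=F, B7=F, B8=T, B8=F, B9=T, B9=F, B10=S, B10=E, B11=F
uncovered (3 of 22): B5=T, B7=T, B11=T
Answer: 3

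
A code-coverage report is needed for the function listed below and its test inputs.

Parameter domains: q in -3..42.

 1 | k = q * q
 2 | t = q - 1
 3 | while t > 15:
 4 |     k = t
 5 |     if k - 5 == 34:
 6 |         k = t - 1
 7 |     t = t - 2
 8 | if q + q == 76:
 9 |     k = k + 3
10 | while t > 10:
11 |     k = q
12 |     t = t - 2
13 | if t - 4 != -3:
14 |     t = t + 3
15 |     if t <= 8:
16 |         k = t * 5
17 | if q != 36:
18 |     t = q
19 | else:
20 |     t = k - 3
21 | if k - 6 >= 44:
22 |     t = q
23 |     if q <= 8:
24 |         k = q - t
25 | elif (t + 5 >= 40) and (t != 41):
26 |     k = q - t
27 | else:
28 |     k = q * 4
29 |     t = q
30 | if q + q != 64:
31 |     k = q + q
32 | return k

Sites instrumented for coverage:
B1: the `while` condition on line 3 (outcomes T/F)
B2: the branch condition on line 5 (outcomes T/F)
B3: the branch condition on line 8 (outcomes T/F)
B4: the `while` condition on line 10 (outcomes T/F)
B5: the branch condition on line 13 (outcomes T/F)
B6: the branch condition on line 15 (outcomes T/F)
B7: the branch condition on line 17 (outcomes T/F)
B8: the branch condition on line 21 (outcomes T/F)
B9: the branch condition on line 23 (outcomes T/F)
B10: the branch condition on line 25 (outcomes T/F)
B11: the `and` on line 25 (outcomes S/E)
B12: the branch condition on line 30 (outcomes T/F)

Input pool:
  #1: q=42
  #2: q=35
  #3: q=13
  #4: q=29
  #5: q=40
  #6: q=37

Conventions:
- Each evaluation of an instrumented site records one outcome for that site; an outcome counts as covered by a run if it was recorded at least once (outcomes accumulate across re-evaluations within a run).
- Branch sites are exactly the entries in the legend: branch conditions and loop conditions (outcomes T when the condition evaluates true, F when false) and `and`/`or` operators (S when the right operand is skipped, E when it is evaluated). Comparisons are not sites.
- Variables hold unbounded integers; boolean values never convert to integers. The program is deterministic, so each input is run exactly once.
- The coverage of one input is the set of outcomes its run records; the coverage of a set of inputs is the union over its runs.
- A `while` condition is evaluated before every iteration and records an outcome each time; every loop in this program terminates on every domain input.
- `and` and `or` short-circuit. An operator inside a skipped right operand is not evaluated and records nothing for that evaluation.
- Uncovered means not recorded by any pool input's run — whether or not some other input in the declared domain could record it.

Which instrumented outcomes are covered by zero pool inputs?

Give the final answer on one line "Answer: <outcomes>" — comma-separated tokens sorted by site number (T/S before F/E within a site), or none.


test 1 (q=42) fires B1->T, B2->F, B1->T, B2->T, B1->T, B2->F, B1->T, B2->F, B1->T, B2->F, B1->T, B2->F, B1->T, B2->F, ...; hits B1=T, B1=F, B2=T, B2=F, B3=F, B4=T, B4=F, B5=T, B6=F, B7=T, B8=F, B10=T, B11=E, B12=T
test 2 (q=35) fires B1->T, B2->F, B1->T, B2->F, B1->T, B2->F, B1->T, B2->F, B1->T, B2->F, B1->T, B2->F, B1->T, B2->F, ...; hits B1=T, B1=F, B2=F, B3=F, B4=T, B4=F, B5=T, B6=F, B7=T, B8=F, B10=T, B11=E, B12=T
test 3 (q=13) fires B1->F, B3->F, B4->T, B4->F, B5->T, B6->F, B7->T, B8->F, B11->S, B10->F, B12->T; hits B1=F, B3=F, B4=T, B4=F, B5=T, B6=F, B7=T, B8=F, B10=F, B11=S, B12=T
test 4 (q=29) fires B1->T, B2->F, B1->T, B2->F, B1->T, B2->F, B1->T, B2->F, B1->T, B2->F, B1->T, B2->F, B1->T, B2->F, ...; hits B1=T, B1=F, B2=F, B3=F, B4=T, B4=F, B5=T, B6=F, B7=T, B8=F, B10=F, B11=S, B12=T
test 5 (q=40) fires B1->T, B2->T, B1->T, B2->F, B1->T, B2->F, B1->T, B2->F, B1->T, B2->F, B1->T, B2->F, B1->T, B2->F, ...; hits B1=T, B1=F, B2=T, B2=F, B3=F, B4=T, B4=F, B5=T, B6=F, B7=T, B8=F, B10=T, B11=E, B12=T
test 6 (q=37) fires B1->T, B2->F, B1->T, B2->F, B1->T, B2->F, B1->T, B2->F, B1->T, B2->F, B1->T, B2->F, B1->T, B2->F, ...; hits B1=T, B1=F, B2=F, B3=F, B4=T, B4=F, B5=T, B6=F, B7=T, B8=F, B10=T, B11=E, B12=T
union over the pool: B1=T, B1=F, B2=T, B2=F, B3=F, B4=T, B4=F, B5=T, B6=F, B7=T, B8=F, B10=T, B10=F, B11=S, B11=E, B12=T
uncovered (8 of 24): B3=T, B5=F, B6=T, B7=F, B8=T, B9=T, B9=F, B12=F
Answer: B3=T, B5=F, B6=T, B7=F, B8=T, B9=T, B9=F, B12=F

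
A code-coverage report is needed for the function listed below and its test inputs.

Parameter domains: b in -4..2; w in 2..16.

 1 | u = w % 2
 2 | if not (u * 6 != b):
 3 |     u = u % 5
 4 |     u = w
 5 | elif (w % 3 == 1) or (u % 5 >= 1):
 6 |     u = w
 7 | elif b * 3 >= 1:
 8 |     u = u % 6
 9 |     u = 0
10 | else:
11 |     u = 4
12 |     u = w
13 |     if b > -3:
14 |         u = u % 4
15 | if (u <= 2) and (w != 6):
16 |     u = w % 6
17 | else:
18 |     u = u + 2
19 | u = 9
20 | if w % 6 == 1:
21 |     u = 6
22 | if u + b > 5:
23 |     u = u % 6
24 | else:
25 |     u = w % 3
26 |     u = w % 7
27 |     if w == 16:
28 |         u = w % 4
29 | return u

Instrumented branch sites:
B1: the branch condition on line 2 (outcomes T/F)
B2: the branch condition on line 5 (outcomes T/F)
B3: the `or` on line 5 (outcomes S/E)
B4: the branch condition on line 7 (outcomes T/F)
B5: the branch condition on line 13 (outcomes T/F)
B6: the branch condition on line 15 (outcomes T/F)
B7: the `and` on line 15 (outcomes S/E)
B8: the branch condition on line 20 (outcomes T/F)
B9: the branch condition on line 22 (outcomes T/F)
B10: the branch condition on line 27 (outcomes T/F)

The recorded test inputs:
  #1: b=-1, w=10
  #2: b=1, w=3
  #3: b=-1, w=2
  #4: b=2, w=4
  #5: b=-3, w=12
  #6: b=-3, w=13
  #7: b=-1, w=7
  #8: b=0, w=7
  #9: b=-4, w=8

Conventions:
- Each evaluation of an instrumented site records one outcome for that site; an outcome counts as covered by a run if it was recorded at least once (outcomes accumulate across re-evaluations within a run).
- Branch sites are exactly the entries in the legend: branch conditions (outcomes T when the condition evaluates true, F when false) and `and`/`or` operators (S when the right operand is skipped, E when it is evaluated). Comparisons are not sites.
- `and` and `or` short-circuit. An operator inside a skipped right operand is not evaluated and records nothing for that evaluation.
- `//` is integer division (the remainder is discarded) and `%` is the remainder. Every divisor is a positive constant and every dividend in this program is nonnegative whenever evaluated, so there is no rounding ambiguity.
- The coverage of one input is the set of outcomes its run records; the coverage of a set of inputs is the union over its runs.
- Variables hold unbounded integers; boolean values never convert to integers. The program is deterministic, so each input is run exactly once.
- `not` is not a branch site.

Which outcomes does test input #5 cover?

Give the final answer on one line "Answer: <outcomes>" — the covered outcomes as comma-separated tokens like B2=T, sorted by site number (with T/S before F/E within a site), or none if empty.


Simulating input #5 (b=-3, w=12) step by step:
  B1->F, B3->E, B2->F, B4->F, B5->F, B7->S, B6->F, B8->F, B9->T
as a set, this run covers: B1=F, B2=F, B3=E, B4=F, B5=F, B6=F, B7=S, B8=F, B9=T
Answer: B1=F, B2=F, B3=E, B4=F, B5=F, B6=F, B7=S, B8=F, B9=T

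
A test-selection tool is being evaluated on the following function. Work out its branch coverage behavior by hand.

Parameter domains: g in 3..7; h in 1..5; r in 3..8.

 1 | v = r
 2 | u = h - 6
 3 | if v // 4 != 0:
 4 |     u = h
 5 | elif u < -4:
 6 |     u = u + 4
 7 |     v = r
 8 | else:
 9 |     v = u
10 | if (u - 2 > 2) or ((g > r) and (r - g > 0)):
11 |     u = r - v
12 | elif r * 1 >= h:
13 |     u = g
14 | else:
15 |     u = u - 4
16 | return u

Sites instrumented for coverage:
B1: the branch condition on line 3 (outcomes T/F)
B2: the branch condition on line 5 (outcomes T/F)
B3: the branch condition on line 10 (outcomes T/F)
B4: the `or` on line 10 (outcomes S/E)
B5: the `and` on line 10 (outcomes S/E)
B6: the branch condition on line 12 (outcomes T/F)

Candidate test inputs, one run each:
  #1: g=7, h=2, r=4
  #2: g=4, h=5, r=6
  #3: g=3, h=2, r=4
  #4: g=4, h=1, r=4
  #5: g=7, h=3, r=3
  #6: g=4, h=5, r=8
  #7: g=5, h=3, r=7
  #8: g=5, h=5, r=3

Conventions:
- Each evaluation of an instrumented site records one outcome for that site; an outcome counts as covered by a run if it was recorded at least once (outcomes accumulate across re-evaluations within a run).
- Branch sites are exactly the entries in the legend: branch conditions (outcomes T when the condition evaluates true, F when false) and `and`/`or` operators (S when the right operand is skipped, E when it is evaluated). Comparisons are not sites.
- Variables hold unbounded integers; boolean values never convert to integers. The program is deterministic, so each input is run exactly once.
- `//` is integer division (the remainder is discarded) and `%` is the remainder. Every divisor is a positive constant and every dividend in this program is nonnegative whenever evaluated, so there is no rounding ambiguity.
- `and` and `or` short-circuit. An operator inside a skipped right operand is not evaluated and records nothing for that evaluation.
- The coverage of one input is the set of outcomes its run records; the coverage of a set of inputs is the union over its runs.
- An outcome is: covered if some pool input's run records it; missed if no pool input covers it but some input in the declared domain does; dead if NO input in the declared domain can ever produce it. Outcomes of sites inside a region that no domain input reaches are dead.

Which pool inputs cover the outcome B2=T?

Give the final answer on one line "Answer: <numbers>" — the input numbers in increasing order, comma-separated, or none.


input #1 (g=7, h=2, r=4): does not produce B2=T
input #2 (g=4, h=5, r=6): does not produce B2=T
input #3 (g=3, h=2, r=4): does not produce B2=T
input #4 (g=4, h=1, r=4): does not produce B2=T
input #5 (g=7, h=3, r=3): does not produce B2=T
input #6 (g=4, h=5, r=8): does not produce B2=T
input #7 (g=5, h=3, r=7): does not produce B2=T
input #8 (g=5, h=5, r=3): does not produce B2=T
Answer: none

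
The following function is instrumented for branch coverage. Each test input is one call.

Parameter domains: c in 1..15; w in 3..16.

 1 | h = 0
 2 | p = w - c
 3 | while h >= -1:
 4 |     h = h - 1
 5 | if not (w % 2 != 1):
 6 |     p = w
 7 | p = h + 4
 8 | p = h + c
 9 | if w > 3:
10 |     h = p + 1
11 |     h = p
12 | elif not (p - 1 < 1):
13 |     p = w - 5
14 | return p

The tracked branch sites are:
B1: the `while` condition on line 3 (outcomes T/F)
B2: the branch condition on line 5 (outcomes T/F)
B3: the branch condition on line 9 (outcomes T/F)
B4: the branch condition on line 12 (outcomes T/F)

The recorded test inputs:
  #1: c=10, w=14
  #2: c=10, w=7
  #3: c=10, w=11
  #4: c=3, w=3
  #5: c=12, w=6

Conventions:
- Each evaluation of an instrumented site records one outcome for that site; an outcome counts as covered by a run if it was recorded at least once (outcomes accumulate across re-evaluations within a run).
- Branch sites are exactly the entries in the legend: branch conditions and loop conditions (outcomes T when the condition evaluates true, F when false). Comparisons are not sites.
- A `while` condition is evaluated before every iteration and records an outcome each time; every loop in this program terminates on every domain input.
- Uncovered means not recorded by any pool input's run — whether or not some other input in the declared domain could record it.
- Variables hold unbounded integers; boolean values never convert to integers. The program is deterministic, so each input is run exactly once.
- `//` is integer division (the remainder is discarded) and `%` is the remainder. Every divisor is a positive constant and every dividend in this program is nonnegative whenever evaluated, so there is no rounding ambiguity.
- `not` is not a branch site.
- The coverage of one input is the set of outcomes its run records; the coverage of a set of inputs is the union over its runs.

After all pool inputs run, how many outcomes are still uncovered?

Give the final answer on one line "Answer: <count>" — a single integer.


input #1, c=10, w=14: events B1->T, B1->T, B1->F, B2->F, B3->T; outcomes B1=T, B1=F, B2=F, B3=T
input #2, c=10, w=7: events B1->T, B1->T, B1->F, B2->T, B3->T; outcomes B1=T, B1=F, B2=T, B3=T
input #3, c=10, w=11: events B1->T, B1->T, B1->F, B2->T, B3->T; outcomes B1=T, B1=F, B2=T, B3=T
input #4, c=3, w=3: events B1->T, B1->T, B1->F, B2->T, B3->F, B4->F; outcomes B1=T, B1=F, B2=T, B3=F, B4=F
input #5, c=12, w=6: events B1->T, B1->T, B1->F, B2->F, B3->T; outcomes B1=T, B1=F, B2=F, B3=T
union over the pool: B1=T, B1=F, B2=T, B2=F, B3=T, B3=F, B4=F
uncovered (1 of 8): B4=T
Answer: 1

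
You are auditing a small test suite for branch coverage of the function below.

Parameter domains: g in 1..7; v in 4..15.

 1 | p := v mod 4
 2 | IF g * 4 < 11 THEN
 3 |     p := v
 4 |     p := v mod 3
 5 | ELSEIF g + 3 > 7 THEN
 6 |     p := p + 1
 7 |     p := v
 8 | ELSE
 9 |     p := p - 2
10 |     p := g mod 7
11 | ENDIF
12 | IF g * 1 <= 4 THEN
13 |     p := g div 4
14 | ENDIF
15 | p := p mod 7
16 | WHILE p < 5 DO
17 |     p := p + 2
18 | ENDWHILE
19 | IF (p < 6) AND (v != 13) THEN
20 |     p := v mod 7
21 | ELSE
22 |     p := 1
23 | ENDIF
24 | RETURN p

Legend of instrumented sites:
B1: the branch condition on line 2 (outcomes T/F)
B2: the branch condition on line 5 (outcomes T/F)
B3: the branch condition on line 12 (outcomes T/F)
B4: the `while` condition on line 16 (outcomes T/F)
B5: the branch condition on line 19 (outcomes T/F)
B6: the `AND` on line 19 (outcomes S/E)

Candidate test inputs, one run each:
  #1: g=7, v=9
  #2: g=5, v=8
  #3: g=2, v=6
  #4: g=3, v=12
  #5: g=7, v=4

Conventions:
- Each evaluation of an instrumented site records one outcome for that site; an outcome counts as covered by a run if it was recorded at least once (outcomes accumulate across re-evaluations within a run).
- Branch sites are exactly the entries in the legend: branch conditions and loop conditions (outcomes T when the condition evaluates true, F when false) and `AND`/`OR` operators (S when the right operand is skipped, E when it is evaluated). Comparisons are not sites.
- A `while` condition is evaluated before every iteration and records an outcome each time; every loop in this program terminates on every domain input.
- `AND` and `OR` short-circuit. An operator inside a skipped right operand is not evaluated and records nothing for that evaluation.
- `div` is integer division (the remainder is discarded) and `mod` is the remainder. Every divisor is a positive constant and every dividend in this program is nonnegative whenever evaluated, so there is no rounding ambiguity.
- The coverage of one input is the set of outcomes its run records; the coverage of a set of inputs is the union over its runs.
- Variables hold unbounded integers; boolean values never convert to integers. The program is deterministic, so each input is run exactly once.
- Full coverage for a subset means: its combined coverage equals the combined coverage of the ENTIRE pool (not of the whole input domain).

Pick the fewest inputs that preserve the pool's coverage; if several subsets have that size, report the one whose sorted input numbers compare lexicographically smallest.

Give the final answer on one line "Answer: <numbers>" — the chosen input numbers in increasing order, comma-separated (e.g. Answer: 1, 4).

#1 (g=7, v=9) -> B1->F, B2->T, B3->F, B4->T, B4->T, B4->F, B6->S, B5->F; covered: B1=F, B2=T, B3=F, B4=T, B4=F, B5=F, B6=S
#2 (g=5, v=8) -> B1->F, B2->T, B3->F, B4->T, B4->T, B4->F, B6->E, B5->T; covered: B1=F, B2=T, B3=F, B4=T, B4=F, B5=T, B6=E
#3 (g=2, v=6) -> B1->T, B3->T, B4->T, B4->T, B4->T, B4->F, B6->S, B5->F; covered: B1=T, B3=T, B4=T, B4=F, B5=F, B6=S
#4 (g=3, v=12) -> B1->F, B2->F, B3->T, B4->T, B4->T, B4->T, B4->F, B6->S, B5->F; covered: B1=F, B2=F, B3=T, B4=T, B4=F, B5=F, B6=S
#5 (g=7, v=4) -> B1->F, B2->T, B3->F, B4->T, B4->F, B6->S, B5->F; covered: B1=F, B2=T, B3=F, B4=T, B4=F, B5=F, B6=S
union over all inputs: B1=T, B1=F, B2=T, B2=F, B3=T, B3=F, B4=T, B4=F, B5=T, B5=F, B6=S, B6=E (12 outcomes)
size 1 is not enough: best union over all size-1 subsets is 7/12
size 2 is not enough: best union over all size-2 subsets is 11/12
inputs {2, 3, 4} (size 3) cover everything; no size-3 subset with a lexicographically smaller index list covers all 12

Answer: 2, 3, 4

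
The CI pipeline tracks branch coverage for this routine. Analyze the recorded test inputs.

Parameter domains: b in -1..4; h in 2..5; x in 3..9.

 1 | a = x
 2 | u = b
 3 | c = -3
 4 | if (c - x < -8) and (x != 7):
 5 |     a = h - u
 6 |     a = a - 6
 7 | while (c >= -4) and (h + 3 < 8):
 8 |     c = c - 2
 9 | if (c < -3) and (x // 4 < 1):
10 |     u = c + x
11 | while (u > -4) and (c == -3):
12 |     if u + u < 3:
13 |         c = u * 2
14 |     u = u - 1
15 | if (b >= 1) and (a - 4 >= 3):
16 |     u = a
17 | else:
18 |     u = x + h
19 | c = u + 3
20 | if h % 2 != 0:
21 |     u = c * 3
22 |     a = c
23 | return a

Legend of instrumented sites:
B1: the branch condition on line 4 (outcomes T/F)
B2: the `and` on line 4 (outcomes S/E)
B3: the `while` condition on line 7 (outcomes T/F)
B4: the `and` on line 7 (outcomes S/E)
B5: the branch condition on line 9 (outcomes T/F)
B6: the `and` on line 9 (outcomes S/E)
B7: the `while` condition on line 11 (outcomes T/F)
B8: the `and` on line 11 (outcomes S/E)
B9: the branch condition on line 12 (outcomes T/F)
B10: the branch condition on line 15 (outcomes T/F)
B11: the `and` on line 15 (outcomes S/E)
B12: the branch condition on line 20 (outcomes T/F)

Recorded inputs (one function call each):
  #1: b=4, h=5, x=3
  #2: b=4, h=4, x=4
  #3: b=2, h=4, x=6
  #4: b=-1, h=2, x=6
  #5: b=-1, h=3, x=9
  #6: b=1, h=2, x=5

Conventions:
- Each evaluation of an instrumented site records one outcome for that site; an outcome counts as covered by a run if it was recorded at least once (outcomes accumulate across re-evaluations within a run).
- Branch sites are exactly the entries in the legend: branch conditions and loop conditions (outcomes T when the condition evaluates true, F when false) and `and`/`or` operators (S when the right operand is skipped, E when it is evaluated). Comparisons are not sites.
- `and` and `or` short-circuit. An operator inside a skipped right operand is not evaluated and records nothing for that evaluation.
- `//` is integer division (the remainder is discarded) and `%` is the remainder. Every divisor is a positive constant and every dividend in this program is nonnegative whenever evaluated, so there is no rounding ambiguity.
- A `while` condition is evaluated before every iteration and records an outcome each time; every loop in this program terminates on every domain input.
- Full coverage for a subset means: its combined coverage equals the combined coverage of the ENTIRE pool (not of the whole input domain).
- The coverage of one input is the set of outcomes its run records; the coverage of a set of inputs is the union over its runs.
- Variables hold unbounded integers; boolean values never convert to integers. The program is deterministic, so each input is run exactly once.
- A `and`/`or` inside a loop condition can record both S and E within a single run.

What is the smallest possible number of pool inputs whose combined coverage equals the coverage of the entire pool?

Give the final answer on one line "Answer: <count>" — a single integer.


run #1 (b=4, h=5, x=3) runs B2->S, B1->F, B4->E, B3->F, B6->S, B5->F, B8->E, B7->T, B9->F, B8->E, B7->T, B9->F, B8->E, B7->T, ...; records B1=F, B2=S, B3=F, B4=E, B5=F, B6=S, B7=T, B7=F, B8=E, B9=T, B9=F, B10=F, B11=E, B12=T
run #2 (b=4, h=4, x=4) runs B2->S, B1->F, B4->E, B3->T, B4->S, B3->F, B6->E, B5->F, B8->E, B7->F, B11->E, B10->F, B12->F; records B1=F, B2=S, B3=T, B3=F, B4=S, B4=E, B5=F, B6=E, B7=F, B8=E, B10=F, B11=E, B12=F
run #3 (b=2, h=4, x=6) runs B2->E, B1->T, B4->E, B3->T, B4->S, B3->F, B6->E, B5->F, B8->E, B7->F, B11->E, B10->F, B12->F; records B1=T, B2=E, B3=T, B3=F, B4=S, B4=E, B5=F, B6=E, B7=F, B8=E, B10=F, B11=E, B12=F
run #4 (b=-1, h=2, x=6) runs B2->E, B1->T, B4->E, B3->T, B4->S, B3->F, B6->E, B5->F, B8->E, B7->F, B11->S, B10->F, B12->F; records B1=T, B2=E, B3=T, B3=F, B4=S, B4=E, B5=F, B6=E, B7=F, B8=E, B10=F, B11=S, B12=F
run #5 (b=-1, h=3, x=9) runs B2->E, B1->T, B4->E, B3->T, B4->S, B3->F, B6->E, B5->F, B8->E, B7->F, B11->S, B10->F, B12->T; records B1=T, B2=E, B3=T, B3=F, B4=S, B4=E, B5=F, B6=E, B7=F, B8=E, B10=F, B11=S, B12=T
run #6 (b=1, h=2, x=5) runs B2->S, B1->F, B4->E, B3->T, B4->S, B3->F, B6->E, B5->F, B8->E, B7->F, B11->E, B10->F, B12->F; records B1=F, B2=S, B3=T, B3=F, B4=S, B4=E, B5=F, B6=E, B7=F, B8=E, B10=F, B11=E, B12=F
together the pool reaches 21 outcomes: B1=T, B1=F, B2=S, B2=E, B3=T, B3=F, B4=S, B4=E, B5=F, B6=S, B6=E, B7=T, B7=F, B8=E, B9=T, B9=F, B10=F, B11=S, B11=E, B12=T, B12=F
size 1 is not enough: best union over all size-1 subsets is 14/21
size 2: inputs {1, 4} cover all 21 outcomes, and no lexicographically smaller subset of this size does
Answer: 2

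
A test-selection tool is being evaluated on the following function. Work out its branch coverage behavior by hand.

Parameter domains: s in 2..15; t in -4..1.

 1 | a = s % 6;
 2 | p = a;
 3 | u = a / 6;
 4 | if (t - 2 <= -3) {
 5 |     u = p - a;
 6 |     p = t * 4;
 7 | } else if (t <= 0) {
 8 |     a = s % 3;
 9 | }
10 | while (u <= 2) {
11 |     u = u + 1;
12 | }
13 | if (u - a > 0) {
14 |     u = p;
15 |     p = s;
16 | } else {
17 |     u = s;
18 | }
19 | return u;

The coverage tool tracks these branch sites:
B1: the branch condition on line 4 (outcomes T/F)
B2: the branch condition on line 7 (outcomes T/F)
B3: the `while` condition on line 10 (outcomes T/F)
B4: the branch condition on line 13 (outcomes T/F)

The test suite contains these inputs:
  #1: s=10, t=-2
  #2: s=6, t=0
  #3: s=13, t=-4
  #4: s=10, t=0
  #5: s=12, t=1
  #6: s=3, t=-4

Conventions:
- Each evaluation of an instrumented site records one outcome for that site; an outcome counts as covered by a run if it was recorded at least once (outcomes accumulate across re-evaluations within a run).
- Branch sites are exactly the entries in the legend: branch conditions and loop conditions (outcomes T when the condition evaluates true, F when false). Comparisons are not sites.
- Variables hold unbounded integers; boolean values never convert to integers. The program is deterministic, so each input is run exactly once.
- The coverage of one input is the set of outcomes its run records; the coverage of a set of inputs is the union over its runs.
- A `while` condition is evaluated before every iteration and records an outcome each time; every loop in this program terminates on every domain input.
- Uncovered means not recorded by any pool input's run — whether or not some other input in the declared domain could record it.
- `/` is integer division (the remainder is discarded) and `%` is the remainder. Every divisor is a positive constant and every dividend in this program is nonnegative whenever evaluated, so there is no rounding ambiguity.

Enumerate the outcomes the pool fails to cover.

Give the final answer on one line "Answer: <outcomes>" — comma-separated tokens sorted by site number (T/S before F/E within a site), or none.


input #1, s=10, t=-2: events B1->T, B3->T, B3->T, B3->T, B3->F, B4->F; outcomes B1=T, B3=T, B3=F, B4=F
input #2, s=6, t=0: events B1->F, B2->T, B3->T, B3->T, B3->T, B3->F, B4->T; outcomes B1=F, B2=T, B3=T, B3=F, B4=T
input #3, s=13, t=-4: events B1->T, B3->T, B3->T, B3->T, B3->F, B4->T; outcomes B1=T, B3=T, B3=F, B4=T
input #4, s=10, t=0: events B1->F, B2->T, B3->T, B3->T, B3->T, B3->F, B4->T; outcomes B1=F, B2=T, B3=T, B3=F, B4=T
input #5, s=12, t=1: events B1->F, B2->F, B3->T, B3->T, B3->T, B3->F, B4->T; outcomes B1=F, B2=F, B3=T, B3=F, B4=T
input #6, s=3, t=-4: events B1->T, B3->T, B3->T, B3->T, B3->F, B4->F; outcomes B1=T, B3=T, B3=F, B4=F
union over the pool: B1=T, B1=F, B2=T, B2=F, B3=T, B3=F, B4=T, B4=F
uncovered (0 of 8): none
Answer: none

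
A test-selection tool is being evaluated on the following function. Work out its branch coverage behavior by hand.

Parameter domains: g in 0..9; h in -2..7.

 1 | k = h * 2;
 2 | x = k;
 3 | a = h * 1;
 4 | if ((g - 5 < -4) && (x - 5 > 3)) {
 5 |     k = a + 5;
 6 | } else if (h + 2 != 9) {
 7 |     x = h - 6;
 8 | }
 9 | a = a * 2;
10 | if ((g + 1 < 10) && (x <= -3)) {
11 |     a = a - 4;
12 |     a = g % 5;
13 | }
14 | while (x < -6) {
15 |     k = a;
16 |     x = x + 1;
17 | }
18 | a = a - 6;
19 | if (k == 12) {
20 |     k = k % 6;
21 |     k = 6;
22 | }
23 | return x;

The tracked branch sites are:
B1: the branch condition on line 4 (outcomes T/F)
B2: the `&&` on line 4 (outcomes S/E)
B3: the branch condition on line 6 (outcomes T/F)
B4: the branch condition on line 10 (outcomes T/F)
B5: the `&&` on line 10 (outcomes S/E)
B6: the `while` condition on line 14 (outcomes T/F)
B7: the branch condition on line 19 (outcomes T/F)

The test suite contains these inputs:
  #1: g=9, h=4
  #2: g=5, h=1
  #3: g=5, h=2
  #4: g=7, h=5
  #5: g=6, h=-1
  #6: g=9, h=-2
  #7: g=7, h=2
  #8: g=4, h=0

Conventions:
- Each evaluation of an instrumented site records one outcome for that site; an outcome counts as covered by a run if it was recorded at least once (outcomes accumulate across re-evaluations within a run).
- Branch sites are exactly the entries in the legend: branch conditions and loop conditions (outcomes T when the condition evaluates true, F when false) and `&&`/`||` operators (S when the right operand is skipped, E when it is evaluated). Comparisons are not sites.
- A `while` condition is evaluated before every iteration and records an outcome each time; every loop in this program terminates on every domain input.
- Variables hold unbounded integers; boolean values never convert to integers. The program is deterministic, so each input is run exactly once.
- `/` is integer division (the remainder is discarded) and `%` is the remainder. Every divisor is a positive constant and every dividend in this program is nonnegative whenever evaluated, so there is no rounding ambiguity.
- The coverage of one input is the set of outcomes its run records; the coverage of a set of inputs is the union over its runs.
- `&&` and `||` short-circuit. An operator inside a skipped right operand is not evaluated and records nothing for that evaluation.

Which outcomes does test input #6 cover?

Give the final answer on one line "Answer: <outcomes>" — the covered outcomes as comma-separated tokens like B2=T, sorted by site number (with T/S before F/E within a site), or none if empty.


Tracing the run of input #6 (g=9, h=-2):
  B2->S, B1->F, B3->T, B5->S, B4->F, B6->T, B6->T, B6->F, B7->F
collecting distinct outcomes: B1=F, B2=S, B3=T, B4=F, B5=S, B6=T, B6=F, B7=F
Answer: B1=F, B2=S, B3=T, B4=F, B5=S, B6=T, B6=F, B7=F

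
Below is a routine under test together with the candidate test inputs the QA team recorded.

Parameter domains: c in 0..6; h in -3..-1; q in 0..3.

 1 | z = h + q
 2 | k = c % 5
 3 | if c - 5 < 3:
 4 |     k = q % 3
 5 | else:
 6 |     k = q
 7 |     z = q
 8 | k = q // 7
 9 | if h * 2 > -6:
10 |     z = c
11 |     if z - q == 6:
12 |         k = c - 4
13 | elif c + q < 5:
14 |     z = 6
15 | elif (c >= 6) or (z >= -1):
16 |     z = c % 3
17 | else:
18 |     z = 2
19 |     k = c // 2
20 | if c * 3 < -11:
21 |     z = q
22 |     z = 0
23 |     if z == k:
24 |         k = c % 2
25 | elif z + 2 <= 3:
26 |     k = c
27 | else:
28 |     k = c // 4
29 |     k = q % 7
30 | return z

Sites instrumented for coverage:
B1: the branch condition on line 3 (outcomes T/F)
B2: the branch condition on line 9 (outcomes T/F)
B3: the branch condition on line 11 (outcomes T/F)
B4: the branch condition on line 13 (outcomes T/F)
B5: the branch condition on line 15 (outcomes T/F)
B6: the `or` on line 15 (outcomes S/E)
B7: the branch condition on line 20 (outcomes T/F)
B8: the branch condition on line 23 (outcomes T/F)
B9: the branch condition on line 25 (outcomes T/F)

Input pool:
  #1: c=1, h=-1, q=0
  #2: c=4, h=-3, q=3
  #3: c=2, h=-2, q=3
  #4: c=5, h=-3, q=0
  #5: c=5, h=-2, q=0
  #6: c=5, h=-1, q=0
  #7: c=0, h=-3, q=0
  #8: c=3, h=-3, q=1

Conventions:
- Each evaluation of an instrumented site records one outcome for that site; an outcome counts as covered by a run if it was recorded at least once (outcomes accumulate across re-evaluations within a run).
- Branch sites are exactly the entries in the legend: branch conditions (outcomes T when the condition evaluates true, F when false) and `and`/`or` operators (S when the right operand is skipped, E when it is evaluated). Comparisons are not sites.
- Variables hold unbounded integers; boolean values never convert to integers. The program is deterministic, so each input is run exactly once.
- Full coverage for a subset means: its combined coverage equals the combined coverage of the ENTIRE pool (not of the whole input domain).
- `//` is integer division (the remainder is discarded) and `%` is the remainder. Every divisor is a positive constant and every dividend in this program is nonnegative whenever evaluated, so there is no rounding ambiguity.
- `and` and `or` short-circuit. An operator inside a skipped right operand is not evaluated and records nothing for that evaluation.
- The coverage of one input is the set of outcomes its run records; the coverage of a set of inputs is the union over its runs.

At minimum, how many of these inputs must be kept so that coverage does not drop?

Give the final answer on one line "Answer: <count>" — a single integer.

#1 (c=1, h=-1, q=0) -> B1->T, B2->T, B3->F, B7->F, B9->T; covered: B1=T, B2=T, B3=F, B7=F, B9=T
#2 (c=4, h=-3, q=3) -> B1->T, B2->F, B4->F, B6->E, B5->T, B7->F, B9->T; covered: B1=T, B2=F, B4=F, B5=T, B6=E, B7=F, B9=T
#3 (c=2, h=-2, q=3) -> B1->T, B2->T, B3->F, B7->F, B9->F; covered: B1=T, B2=T, B3=F, B7=F, B9=F
#4 (c=5, h=-3, q=0) -> B1->T, B2->F, B4->F, B6->E, B5->F, B7->F, B9->F; covered: B1=T, B2=F, B4=F, B5=F, B6=E, B7=F, B9=F
#5 (c=5, h=-2, q=0) -> B1->T, B2->T, B3->F, B7->F, B9->F; covered: B1=T, B2=T, B3=F, B7=F, B9=F
#6 (c=5, h=-1, q=0) -> B1->T, B2->T, B3->F, B7->F, B9->F; covered: B1=T, B2=T, B3=F, B7=F, B9=F
#7 (c=0, h=-3, q=0) -> B1->T, B2->F, B4->T, B7->F, B9->F; covered: B1=T, B2=F, B4=T, B7=F, B9=F
#8 (c=3, h=-3, q=1) -> B1->T, B2->F, B4->T, B7->F, B9->F; covered: B1=T, B2=F, B4=T, B7=F, B9=F
union over all inputs: B1=T, B2=T, B2=F, B3=F, B4=T, B4=F, B5=T, B5=F, B6=E, B7=F, B9=T, B9=F (12 outcomes)
no size-1 subset reaches all 12 outcomes (best union: 7/12)
no size-2 subset reaches all 12 outcomes (best union: 10/12)
no size-3 subset reaches all 12 outcomes (best union: 11/12)
size 4: inputs {1, 2, 4, 7} cover all 12 outcomes, and no lexicographically smaller subset of this size does

Answer: 4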